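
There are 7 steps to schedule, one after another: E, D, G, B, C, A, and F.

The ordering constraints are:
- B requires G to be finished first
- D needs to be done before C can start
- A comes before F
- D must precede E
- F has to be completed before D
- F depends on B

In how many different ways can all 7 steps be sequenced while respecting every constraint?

6

The steps with no prerequisites are G, A; any of them can be placed first.
Enumerating by repeatedly choosing an available step (one whose prerequisites are all placed) gives 6 distinct complete orderings.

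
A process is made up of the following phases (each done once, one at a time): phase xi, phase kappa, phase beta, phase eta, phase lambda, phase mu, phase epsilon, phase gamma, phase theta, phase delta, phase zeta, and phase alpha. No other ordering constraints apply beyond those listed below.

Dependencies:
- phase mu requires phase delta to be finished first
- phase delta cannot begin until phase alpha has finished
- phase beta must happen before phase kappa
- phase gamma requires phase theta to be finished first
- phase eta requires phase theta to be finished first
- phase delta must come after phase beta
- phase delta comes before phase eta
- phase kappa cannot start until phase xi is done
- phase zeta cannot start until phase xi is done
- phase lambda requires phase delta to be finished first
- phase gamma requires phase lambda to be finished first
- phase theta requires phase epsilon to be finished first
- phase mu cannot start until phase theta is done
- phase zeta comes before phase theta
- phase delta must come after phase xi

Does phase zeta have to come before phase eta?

Yes

Following the dependencies: phase zeta → phase theta → phase eta.
That forces phase zeta before phase eta in every valid schedule.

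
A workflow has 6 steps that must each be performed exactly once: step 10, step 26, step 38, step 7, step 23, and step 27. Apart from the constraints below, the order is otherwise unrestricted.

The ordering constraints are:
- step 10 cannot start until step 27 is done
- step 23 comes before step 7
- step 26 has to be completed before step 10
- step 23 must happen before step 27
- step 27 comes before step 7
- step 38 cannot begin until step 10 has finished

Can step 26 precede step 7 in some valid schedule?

Yes

Nothing in the constraints forces step 7 before step 26 — there is no chain from step 7 to step 26.
So a valid ordering placing step 26 earlier than step 7 exists.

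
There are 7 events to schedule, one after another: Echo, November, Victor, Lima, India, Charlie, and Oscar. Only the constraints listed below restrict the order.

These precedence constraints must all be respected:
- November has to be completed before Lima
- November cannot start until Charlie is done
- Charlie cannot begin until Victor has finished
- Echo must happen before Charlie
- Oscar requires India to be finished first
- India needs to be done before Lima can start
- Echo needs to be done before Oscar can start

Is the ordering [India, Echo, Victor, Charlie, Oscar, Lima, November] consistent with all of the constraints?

The sequence places Lima ahead of November.
That contradicts the constraint that November must precede Lima.

No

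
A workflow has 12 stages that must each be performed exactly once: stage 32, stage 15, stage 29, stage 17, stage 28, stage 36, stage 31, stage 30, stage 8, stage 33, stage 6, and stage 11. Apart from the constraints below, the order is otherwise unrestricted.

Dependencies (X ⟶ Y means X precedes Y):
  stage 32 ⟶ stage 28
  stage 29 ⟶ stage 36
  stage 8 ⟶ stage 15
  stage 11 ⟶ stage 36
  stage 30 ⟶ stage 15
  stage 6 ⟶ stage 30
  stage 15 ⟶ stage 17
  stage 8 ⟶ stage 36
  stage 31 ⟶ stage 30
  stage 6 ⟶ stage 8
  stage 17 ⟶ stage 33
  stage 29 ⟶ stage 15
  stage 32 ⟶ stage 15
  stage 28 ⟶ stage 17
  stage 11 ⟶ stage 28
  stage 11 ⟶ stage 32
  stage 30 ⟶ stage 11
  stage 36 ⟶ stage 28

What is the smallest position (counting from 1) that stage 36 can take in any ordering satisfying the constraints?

7

Every stage that must precede stage 36 has to come before it. Tracing all chains that end at stage 36, those stages are: stage 29, stage 31, stage 30, stage 8, stage 6, stage 11 — 6 in total.
With 6 mandatory predecessors, the earliest stage 36 can sit is position 6+1 = 7, and placing just those 6 first achieves it.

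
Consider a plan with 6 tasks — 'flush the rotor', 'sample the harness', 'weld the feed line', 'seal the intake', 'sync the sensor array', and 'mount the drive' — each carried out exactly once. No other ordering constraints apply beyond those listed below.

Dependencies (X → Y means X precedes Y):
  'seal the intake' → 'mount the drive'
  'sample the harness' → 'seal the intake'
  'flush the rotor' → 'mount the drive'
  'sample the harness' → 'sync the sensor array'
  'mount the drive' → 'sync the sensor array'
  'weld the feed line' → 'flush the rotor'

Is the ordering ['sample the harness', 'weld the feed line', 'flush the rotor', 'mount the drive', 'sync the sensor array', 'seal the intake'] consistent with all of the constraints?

No

Here 'seal the intake' comes after 'mount the drive'.
That contradicts the constraint that 'seal the intake' must precede 'mount the drive'.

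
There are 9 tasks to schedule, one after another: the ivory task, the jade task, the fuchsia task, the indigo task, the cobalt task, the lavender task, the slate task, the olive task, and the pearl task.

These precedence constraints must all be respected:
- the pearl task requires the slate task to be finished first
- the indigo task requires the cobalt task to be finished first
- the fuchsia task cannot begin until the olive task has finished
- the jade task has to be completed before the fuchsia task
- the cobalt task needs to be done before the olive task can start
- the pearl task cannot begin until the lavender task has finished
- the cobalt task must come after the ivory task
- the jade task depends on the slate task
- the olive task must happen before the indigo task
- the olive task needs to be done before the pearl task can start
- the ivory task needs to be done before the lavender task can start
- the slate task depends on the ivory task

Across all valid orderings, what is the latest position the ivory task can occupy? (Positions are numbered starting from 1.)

1

The tasks that are forced after the ivory task, directly or by a chain of constraints, are the jade task, the fuchsia task, the indigo task, the cobalt task, the lavender task, the slate task, the olive task, the pearl task. That's 8 tasks.
With 8 mandatory successors out of 9 tasks total, the latest slot for the ivory task is 9−8 = 1, and it's reachable by doing all non-successors before the ivory task.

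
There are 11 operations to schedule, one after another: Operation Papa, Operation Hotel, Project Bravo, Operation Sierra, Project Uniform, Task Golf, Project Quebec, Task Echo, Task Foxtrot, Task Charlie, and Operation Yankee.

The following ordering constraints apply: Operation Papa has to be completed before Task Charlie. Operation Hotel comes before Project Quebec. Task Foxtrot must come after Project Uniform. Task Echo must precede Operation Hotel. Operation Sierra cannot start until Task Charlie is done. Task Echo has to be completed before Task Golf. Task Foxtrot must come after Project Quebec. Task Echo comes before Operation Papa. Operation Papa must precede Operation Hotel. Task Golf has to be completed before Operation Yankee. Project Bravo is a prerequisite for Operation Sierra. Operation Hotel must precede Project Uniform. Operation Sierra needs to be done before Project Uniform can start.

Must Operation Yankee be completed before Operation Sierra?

No

Operation Yankee and Operation Sierra are not related by any chain of constraints.
A valid ordering placing Operation Sierra before Operation Yankee exists, so the answer is no.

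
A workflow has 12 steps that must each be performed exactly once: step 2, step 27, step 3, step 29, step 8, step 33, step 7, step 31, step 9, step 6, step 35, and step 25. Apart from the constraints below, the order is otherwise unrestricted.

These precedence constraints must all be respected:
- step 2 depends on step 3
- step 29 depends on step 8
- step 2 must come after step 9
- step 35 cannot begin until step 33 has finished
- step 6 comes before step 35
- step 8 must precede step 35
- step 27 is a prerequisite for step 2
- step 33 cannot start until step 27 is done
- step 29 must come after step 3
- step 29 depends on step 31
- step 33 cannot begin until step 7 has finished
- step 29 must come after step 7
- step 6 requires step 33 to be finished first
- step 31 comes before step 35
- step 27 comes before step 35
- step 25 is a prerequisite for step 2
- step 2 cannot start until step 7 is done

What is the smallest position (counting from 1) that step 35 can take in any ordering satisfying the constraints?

Every step that must precede step 35 has to come before it. Tracing all chains that end at step 35, those steps are: step 27, step 8, step 33, step 7, step 31, step 6 — 6 in total.
So at minimum 6 steps come before step 35, putting step 35 no earlier than position 7. That position is achievable by scheduling exactly those predecessors first.

7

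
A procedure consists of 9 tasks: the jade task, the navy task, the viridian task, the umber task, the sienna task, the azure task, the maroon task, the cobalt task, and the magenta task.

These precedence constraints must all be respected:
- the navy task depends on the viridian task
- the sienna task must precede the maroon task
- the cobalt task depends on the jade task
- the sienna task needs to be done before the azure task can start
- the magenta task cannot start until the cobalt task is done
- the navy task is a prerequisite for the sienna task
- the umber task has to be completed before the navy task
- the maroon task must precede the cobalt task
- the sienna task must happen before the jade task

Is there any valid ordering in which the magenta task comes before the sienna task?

Following the sienna task → the jade task → the cobalt task → the magenta task, the sienna task must precede the magenta task in every valid ordering.
Hence the magenta task can never be scheduled before the sienna task.

No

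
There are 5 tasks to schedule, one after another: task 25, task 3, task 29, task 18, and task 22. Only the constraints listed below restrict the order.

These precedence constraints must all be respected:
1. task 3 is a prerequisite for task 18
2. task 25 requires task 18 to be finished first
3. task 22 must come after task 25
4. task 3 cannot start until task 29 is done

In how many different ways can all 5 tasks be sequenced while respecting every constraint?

1

Task 29 is the only task with nothing required before it, so every ordering starts there.
Continuing from there, at each step only one task has all its prerequisites placed, so the ordering is fully determined — there is exactly 1.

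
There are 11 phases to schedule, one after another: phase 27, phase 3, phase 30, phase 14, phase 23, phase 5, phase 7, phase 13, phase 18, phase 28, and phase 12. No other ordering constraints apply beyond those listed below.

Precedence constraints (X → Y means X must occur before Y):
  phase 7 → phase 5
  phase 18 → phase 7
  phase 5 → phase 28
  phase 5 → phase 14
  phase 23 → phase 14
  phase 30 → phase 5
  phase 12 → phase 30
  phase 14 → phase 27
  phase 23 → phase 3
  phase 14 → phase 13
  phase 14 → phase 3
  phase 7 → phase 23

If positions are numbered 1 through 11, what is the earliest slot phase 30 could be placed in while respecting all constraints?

The only phase forced before phase 30 (directly or transitively) is phase 12.
With 1 mandatory predecessor, the earliest phase 30 can sit is position 1+1 = 2, and placing just that one first achieves it.

2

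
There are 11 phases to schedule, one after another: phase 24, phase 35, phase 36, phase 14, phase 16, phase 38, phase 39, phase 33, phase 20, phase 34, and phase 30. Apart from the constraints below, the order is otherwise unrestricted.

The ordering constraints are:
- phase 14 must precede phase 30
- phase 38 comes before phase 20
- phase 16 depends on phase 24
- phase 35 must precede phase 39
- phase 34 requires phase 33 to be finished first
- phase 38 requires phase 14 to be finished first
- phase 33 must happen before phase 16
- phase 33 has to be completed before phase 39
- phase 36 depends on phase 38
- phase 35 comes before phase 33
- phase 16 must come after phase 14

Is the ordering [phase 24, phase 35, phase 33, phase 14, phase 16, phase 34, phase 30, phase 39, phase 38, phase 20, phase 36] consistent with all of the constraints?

Yes

Every stated constraint is respected: phase 35 sits at position 2, ahead of phase 39 at position 8, and each of the other listed pairs likewise has the predecessor earlier in the sequence.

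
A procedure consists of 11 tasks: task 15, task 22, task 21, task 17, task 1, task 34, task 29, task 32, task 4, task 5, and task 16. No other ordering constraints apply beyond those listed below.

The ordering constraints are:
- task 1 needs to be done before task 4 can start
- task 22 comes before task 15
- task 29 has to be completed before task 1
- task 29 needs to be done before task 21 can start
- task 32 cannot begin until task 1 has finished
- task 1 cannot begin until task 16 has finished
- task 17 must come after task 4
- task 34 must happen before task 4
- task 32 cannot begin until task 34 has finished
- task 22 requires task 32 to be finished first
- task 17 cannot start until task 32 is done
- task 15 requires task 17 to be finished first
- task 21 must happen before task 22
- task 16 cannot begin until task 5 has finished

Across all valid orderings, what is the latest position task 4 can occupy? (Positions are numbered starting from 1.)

The tasks that are forced after task 4, directly or by a chain of constraints, are task 15, task 17. That's 2 tasks.
So at least 2 tasks follow task 4, putting task 4 no later than position 9. That position is achievable by scheduling everything else first.

9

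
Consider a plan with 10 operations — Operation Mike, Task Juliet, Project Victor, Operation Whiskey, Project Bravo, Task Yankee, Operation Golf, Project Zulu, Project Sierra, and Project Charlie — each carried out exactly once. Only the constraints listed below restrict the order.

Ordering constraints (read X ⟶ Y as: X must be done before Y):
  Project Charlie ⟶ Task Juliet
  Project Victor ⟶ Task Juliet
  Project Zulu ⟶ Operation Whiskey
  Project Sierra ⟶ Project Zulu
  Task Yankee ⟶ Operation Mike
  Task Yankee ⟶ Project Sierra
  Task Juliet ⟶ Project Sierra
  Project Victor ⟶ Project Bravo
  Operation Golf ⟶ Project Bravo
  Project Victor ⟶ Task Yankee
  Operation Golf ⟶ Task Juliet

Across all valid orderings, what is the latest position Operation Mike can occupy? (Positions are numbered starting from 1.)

No constraint forces any operation after Operation Mike, so it can be placed last, in position 10.

10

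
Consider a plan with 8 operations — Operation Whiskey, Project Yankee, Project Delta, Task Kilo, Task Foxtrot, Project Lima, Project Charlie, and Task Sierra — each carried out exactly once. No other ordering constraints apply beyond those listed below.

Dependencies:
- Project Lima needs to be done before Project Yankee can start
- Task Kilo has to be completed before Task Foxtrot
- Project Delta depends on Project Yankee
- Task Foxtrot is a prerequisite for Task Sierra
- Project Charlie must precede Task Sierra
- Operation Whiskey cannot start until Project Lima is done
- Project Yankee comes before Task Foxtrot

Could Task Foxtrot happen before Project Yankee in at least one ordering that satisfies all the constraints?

No

Following Project Yankee → Task Foxtrot, Project Yankee must precede Task Foxtrot in every valid ordering.
Hence Task Foxtrot can never be scheduled before Project Yankee.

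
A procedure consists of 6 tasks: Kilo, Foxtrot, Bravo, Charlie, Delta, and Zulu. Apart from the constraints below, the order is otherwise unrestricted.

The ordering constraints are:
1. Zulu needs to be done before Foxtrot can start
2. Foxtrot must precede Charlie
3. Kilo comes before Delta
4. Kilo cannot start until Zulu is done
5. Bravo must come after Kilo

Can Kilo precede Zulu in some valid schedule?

There is a dependency chain Zulu → Kilo, so Kilo always comes after Zulu.
So no valid ordering can have Kilo before Zulu.

No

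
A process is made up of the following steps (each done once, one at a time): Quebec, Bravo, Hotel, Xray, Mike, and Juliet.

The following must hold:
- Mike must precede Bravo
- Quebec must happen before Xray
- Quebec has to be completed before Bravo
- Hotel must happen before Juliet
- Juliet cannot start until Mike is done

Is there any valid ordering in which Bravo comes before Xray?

Yes

No chain of constraints runs from Xray to Bravo, so Xray is not required to come first.
So a valid ordering placing Bravo earlier than Xray exists.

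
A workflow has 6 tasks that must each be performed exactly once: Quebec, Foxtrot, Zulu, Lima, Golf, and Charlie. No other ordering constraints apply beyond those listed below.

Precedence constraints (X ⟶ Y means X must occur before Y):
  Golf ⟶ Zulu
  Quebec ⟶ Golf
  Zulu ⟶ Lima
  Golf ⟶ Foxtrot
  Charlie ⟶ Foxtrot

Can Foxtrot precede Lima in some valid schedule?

No chain of constraints runs from Lima to Foxtrot, so Lima is not required to come first.
So a valid ordering placing Foxtrot earlier than Lima exists.

Yes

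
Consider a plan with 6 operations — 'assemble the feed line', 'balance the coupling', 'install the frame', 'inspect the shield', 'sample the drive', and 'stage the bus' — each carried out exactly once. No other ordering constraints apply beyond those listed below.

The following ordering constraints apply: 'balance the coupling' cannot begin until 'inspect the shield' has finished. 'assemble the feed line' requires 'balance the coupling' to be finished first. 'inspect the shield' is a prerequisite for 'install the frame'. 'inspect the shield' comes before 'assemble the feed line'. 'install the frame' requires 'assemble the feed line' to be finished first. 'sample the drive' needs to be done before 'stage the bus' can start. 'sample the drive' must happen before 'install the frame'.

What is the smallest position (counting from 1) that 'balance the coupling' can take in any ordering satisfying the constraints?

The only operation forced before 'balance the coupling' (directly or transitively) is 'inspect the shield'.
With 1 mandatory predecessor, the earliest 'balance the coupling' can sit is position 1+1 = 2, and placing just that one first achieves it.

2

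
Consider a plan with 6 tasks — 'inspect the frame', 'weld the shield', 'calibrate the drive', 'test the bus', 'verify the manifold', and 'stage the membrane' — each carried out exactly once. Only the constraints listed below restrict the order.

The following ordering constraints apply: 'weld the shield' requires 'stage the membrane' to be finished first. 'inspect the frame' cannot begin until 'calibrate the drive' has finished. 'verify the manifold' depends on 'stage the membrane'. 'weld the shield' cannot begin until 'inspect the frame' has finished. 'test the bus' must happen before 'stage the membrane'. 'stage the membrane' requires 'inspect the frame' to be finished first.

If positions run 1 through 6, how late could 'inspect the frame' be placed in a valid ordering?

The tasks that are forced after 'inspect the frame', directly or by a chain of constraints, are 'weld the shield', 'verify the manifold', 'stage the membrane'. That's 3 tasks.
With 3 mandatory successors out of 6 tasks total, the latest slot for 'inspect the frame' is 6−3 = 3, and it's reachable by doing all non-successors before 'inspect the frame'.

3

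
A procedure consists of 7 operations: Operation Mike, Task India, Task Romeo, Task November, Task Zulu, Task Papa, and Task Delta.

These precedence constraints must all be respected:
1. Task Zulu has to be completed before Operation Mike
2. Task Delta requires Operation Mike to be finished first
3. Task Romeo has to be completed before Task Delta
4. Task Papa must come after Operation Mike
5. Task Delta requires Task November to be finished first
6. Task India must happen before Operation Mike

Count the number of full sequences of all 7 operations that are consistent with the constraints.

100

The operations with no prerequisites are Task India, Task Romeo, Task November, Task Zulu; any of them can be placed first.
Systematically extending each partial ordering one operation at a time and counting, there are 100 complete orderings.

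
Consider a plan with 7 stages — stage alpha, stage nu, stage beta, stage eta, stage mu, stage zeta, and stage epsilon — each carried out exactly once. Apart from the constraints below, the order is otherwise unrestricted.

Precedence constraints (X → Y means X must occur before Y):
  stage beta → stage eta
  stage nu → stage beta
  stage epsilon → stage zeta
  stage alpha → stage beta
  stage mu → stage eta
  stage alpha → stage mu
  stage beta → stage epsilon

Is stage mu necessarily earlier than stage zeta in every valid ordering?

Nothing in the constraints links stage mu and stage zeta; they are unordered relative to each other.
So stage mu can come before stage zeta or after — it is not forced.

No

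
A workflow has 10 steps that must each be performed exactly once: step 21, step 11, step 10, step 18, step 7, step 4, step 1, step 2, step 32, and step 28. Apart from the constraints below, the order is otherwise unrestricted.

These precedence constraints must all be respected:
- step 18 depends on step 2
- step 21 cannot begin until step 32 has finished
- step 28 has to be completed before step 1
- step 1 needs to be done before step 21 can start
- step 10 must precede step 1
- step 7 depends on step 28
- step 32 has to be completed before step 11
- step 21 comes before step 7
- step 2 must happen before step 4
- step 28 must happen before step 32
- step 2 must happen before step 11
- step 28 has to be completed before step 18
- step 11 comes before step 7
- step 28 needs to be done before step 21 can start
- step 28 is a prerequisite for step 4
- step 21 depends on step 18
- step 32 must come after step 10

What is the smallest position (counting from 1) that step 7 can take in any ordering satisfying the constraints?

9

Working backwards through the constraints from step 7, its full set of required predecessors is step 21, step 11, step 10, step 18, step 1, step 2, step 32, step 28 — 8 of them.
So at minimum 8 steps come before step 7, putting step 7 no earlier than position 9. That position is achievable by scheduling exactly those predecessors first.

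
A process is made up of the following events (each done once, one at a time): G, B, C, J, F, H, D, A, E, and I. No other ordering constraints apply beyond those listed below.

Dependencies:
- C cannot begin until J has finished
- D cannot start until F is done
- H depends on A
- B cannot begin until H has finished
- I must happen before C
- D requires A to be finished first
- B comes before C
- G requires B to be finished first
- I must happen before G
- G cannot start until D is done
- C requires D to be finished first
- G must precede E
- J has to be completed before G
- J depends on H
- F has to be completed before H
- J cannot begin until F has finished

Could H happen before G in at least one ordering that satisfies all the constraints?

Yes

H is actually forced before G by the constraints, so certainly some valid ordering has H first.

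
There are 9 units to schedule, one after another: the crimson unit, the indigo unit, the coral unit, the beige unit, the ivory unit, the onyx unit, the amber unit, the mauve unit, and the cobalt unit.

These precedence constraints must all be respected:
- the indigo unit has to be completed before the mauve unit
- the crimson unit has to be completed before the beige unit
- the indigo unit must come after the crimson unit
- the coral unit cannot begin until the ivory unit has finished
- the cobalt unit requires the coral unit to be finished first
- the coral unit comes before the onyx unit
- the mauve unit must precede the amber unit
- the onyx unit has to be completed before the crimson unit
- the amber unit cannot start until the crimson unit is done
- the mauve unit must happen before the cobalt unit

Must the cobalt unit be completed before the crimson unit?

No

In fact the dependencies run the other way: the crimson unit → the indigo unit → the mauve unit → the cobalt unit.
So the cobalt unit never precedes the crimson unit.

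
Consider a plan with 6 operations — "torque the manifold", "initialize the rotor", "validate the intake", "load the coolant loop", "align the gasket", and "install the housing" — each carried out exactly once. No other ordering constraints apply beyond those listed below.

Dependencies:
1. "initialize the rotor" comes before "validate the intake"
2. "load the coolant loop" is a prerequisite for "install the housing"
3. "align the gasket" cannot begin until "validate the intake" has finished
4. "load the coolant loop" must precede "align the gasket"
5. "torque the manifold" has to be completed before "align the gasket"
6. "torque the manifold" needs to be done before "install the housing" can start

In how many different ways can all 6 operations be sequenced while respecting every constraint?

3 operations have no prerequisites ("torque the manifold", "initialize the rotor", "load the coolant loop"), so any of them could come first.
Counting all ways to extend the partial order to a total order gives 32.

32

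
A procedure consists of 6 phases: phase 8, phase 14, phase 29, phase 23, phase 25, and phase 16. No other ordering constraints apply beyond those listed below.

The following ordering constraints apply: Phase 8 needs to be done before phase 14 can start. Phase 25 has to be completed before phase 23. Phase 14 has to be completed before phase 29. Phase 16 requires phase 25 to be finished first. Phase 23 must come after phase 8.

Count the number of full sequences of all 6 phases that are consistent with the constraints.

35

2 phases have no prerequisites (phase 8, phase 25), so any of them could come first.
Counting all ways to extend the partial order to a total order gives 35.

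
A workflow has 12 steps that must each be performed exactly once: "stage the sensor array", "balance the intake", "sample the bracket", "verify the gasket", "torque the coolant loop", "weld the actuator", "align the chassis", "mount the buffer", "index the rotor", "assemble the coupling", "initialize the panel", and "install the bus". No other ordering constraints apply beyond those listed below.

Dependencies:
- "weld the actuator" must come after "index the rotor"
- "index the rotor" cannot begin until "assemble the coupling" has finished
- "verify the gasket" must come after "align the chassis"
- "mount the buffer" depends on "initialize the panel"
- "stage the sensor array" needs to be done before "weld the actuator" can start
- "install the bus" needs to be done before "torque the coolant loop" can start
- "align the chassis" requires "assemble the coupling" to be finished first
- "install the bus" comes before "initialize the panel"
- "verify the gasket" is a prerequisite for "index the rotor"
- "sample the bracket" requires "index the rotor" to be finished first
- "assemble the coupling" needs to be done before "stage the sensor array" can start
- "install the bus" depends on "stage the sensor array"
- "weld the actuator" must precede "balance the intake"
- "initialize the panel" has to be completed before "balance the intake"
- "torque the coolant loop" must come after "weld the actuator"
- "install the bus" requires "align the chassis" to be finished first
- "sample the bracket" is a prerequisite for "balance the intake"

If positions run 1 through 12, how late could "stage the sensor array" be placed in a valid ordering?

Following every chain forward from "stage the sensor array", the steps that must come later are "balance the intake", "torque the coolant loop", "weld the actuator", "mount the buffer", "initialize the panel", "install the bus" — 6 of them.
With 6 mandatory successors out of 12 steps total, the latest slot for "stage the sensor array" is 12−6 = 6, and it's reachable by doing all non-successors before "stage the sensor array".

6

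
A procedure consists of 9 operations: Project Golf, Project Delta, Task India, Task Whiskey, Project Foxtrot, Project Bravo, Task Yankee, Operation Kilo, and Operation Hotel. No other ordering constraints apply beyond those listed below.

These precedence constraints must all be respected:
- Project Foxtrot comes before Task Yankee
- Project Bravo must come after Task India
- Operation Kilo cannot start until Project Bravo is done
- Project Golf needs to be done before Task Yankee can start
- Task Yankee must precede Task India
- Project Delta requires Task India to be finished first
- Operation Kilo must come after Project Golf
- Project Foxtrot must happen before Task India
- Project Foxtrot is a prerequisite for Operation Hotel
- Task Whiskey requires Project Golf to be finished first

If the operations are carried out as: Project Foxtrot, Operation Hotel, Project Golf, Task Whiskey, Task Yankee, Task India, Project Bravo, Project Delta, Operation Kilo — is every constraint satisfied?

Every stated constraint is respected: Project Golf sits at position 3, ahead of Operation Kilo at position 9, and each of the other listed pairs likewise has the predecessor earlier in the sequence.

Yes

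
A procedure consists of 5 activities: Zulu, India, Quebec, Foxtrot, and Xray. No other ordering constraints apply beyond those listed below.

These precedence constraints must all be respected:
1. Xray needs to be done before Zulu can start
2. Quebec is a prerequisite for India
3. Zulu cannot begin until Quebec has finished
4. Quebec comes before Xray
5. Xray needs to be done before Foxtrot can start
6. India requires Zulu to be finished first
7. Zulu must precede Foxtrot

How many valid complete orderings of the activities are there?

2

Only Quebec has no prerequisites, so it must go first.
Counting all ways to extend the partial order to a total order gives 2.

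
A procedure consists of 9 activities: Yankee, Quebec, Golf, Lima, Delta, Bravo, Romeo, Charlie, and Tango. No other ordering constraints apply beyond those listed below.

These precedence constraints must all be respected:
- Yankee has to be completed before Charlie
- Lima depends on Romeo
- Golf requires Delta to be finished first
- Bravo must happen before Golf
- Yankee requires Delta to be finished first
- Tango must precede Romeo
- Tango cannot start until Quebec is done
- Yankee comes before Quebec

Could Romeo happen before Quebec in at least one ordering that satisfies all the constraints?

There is a dependency chain Quebec → Tango → Romeo, so Romeo always comes after Quebec.
Hence Romeo can never be scheduled before Quebec.

No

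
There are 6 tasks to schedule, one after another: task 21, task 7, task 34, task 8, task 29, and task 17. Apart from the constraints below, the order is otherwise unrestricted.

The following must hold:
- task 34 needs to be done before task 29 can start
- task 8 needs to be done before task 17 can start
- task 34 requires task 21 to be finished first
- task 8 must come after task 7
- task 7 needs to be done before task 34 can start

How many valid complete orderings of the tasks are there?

2 tasks have no prerequisites (task 21, task 7), so any of them could come first.
Enumerating by repeatedly choosing an available task (one whose prerequisites are all placed) gives 16 distinct complete orderings.

16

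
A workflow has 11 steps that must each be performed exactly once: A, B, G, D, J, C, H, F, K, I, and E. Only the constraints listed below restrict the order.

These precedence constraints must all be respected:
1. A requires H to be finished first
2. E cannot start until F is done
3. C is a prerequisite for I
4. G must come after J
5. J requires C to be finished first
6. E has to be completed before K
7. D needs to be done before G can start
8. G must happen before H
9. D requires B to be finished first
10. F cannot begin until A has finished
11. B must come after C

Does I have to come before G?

No

No chain of constraints connects I to G in either direction.
There exist valid orderings with G before I, so I is not required to come first.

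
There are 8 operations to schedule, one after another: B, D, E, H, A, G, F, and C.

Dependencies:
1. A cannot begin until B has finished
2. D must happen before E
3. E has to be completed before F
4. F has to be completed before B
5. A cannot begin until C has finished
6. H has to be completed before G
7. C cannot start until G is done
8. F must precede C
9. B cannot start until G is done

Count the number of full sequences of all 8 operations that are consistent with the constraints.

20

The operations with no prerequisites are D, H; any of them can be placed first.
Counting all ways to extend the partial order to a total order gives 20.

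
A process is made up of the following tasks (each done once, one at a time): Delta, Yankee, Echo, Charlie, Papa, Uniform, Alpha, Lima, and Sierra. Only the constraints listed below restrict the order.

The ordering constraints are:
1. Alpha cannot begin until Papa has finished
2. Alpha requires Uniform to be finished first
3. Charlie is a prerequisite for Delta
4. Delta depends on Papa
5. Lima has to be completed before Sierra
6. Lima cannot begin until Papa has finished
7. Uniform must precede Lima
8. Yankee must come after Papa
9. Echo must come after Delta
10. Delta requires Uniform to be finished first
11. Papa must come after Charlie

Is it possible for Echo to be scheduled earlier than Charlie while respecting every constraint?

No

Following Charlie → Delta → Echo, Charlie must precede Echo in every valid ordering.
Hence Echo can never be scheduled before Charlie.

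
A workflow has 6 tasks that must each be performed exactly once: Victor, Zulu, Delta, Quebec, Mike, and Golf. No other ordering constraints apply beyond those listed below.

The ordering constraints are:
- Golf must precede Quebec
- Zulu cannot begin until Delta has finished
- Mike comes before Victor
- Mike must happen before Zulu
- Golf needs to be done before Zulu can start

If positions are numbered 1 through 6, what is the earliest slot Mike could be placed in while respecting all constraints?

1

Nothing is required before Mike; it can be the very first task.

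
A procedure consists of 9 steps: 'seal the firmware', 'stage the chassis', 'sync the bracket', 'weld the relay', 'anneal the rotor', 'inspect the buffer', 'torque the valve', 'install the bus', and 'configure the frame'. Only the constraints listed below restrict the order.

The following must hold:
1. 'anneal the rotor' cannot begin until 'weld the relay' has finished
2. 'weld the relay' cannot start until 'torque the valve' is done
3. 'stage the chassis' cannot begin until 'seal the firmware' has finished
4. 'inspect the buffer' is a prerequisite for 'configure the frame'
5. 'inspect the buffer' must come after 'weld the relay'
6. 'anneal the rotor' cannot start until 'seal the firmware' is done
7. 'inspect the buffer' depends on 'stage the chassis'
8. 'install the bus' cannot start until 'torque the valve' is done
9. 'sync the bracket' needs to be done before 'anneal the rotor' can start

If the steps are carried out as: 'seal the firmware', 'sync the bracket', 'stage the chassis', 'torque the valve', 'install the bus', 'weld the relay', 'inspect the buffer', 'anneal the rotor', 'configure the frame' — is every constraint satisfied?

Checking each listed constraint against this order: for instance, 'seal the firmware' is in position 1 and 'anneal the rotor' in position 8, so that constraint holds — and the remaining constraints check out the same way.

Yes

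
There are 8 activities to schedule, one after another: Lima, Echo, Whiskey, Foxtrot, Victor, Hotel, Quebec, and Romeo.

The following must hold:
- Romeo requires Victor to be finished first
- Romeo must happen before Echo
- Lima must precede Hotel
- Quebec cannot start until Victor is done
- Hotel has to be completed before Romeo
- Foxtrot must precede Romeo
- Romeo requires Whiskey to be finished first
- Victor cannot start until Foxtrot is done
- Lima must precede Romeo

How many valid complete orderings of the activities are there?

120

3 activities have no prerequisites (Lima, Whiskey, Foxtrot), so any of them could come first.
Counting all ways to extend the partial order to a total order gives 120.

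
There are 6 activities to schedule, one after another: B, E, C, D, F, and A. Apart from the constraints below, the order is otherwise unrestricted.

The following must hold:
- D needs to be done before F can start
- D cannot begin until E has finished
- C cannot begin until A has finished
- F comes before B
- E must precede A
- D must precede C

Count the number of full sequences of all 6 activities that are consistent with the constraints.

E is the only activity with nothing required before it, so every ordering starts there.
Systematically extending each partial ordering one activity at a time and counting, there are 9 complete orderings.

9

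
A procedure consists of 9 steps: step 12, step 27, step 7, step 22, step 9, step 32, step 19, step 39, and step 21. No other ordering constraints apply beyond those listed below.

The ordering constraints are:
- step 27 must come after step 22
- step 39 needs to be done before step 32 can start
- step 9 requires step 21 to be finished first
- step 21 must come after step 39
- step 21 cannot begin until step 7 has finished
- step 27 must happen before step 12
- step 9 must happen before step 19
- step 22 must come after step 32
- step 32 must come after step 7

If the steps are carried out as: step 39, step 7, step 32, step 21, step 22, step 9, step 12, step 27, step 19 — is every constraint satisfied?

The sequence places step 12 ahead of step 27.
That contradicts the constraint that step 27 must precede step 12.

No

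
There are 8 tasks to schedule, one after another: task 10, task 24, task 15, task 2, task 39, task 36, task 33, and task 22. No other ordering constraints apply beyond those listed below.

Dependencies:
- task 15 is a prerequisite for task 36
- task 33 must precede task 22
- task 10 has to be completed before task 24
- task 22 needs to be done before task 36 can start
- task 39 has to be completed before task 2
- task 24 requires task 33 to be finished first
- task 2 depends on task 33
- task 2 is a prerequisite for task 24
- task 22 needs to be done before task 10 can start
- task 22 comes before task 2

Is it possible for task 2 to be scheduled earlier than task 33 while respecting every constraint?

No

There is a dependency chain task 33 → task 2, so task 2 always comes after task 33.
So no valid ordering can have task 2 before task 33.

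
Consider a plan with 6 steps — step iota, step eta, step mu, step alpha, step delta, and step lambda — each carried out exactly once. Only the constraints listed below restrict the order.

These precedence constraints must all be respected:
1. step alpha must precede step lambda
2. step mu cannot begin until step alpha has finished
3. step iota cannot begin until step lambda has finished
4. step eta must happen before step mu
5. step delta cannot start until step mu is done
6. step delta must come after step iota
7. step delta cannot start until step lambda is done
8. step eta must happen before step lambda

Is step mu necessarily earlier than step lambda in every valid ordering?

Nothing in the constraints links step mu and step lambda; they are unordered relative to each other.
So step mu can come before step lambda or after — it is not forced.

No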